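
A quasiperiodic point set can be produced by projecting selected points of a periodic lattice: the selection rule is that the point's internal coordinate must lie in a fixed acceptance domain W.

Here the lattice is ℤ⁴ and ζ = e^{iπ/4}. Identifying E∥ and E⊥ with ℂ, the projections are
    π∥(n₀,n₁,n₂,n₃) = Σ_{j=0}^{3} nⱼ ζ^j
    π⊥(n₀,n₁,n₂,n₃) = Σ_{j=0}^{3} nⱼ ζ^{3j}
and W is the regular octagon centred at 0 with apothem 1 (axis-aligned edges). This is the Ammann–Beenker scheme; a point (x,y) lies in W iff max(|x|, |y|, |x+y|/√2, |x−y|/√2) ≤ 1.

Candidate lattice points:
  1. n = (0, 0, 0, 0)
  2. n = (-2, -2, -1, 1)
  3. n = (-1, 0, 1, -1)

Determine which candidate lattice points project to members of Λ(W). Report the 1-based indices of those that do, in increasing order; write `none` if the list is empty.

Internal map: ζ^{3j} for j=0..3 gives (1,0), (−√2/2,√2/2), (0,−1), (√2/2,√2/2).
candidate 1: n = (0, 0, 0, 0) → π⊥ ≈ (+0.0000, +0.0000); max(|x|,|y|,|x±y|/√2) = 0.0000 ≤ 1 ⇒ ∈ W
candidate 2: n = (-2, -2, -1, 1) → π⊥ ≈ (+0.1213, +0.2929); max(|x|,|y|,|x±y|/√2) = 0.2929 ≤ 1 ⇒ ∈ W
candidate 3: n = (-1, 0, 1, -1) → π⊥ ≈ (-1.7071, -1.7071); max(|x|,|y|,|x±y|/√2) = 2.4142 > 1 ⇒ ∉ W

1, 2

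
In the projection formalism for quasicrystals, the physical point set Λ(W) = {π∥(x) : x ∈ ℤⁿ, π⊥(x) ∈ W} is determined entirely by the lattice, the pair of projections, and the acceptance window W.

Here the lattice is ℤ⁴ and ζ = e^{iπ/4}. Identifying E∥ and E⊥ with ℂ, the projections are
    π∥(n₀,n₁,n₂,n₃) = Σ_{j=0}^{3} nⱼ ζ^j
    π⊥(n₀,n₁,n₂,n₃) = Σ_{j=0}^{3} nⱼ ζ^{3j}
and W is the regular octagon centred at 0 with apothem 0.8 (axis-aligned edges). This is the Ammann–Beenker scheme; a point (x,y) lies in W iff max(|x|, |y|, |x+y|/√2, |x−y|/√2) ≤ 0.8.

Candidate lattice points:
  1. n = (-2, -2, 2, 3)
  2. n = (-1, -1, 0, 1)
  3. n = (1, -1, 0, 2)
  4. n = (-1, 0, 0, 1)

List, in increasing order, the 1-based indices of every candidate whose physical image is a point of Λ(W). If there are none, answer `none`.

Internal map: ζ^{3j} for j=0..3 gives (1,0), (−√2/2,√2/2), (0,−1), (√2/2,√2/2).
#1 (-2, -2, 2, 3): internal (1.535534, -1.292893); octagon support 2.000000 vs apothem 0.8 → ∉ W
#2 (-1, -1, 0, 1): internal (0.414214, 0.000000); octagon support 0.414214 vs apothem 0.8 → ∈ W
#3 (1, -1, 0, 2): internal (3.121320, 0.707107); octagon support 3.121320 vs apothem 0.8 → ∉ W
#4 (-1, 0, 0, 1): internal (-0.292893, 0.707107); octagon support 0.707107 vs apothem 0.8 → ∈ W

2, 4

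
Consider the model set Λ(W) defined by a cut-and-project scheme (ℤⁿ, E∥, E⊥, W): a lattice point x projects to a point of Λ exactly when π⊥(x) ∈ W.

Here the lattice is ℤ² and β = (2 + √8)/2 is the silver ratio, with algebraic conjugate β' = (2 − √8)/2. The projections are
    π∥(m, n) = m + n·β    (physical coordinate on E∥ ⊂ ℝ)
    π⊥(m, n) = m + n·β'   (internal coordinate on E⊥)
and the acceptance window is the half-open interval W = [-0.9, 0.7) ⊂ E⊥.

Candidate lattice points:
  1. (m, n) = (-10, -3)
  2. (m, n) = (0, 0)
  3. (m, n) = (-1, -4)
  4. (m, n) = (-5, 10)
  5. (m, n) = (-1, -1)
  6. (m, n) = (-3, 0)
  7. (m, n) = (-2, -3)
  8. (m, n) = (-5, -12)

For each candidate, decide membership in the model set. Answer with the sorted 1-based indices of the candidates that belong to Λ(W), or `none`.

2, 3, 5, 7, 8

β' = (2−√8)/2 ≈ -0.41421.
[1] lift (-10,-3): star map gives -8.75736; window check -0.9 ≤ -8.75736 < 0.7 is false → out
[2] lift (0,0): star map gives 0.00000; window check -0.9 ≤ 0.00000 < 0.7 is true → IN Λ
[3] lift (-1,-4): star map gives 0.65685; window check -0.9 ≤ 0.65685 < 0.7 is true → IN Λ
[4] lift (-5,10): star map gives -9.14214; window check -0.9 ≤ -9.14214 < 0.7 is false → out
[5] lift (-1,-1): star map gives -0.58579; window check -0.9 ≤ -0.58579 < 0.7 is true → IN Λ
[6] lift (-3,0): star map gives -3.00000; window check -0.9 ≤ -3.00000 < 0.7 is false → out
[7] lift (-2,-3): star map gives -0.75736; window check -0.9 ≤ -0.75736 < 0.7 is true → IN Λ
[8] lift (-5,-12): star map gives -0.02944; window check -0.9 ≤ -0.02944 < 0.7 is true → IN Λ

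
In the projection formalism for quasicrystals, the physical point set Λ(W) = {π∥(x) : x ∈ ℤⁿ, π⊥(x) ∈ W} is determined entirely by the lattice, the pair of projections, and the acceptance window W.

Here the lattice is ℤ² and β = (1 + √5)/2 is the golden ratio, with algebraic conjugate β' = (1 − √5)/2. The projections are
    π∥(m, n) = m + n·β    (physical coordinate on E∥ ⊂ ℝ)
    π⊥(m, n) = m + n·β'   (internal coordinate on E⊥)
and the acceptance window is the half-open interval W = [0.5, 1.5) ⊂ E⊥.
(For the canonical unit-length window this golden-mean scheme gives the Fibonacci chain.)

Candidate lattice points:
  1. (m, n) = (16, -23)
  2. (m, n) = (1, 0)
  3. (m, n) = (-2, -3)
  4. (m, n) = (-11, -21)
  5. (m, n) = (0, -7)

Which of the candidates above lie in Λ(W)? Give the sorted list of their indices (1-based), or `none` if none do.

β' = (1−√5)/2 ≈ -0.6180.
#1 (16,-23): internal coord 16 + (-23)·β' = +30.2148; +30.2148 ∉ [0.5, 1.5) → out
#2 (1,0): internal coord 1 + (0)·β' = +1.0000; +1.0000 ∈ [0.5, 1.5) → IN Λ
#3 (-2,-3): internal coord -2 + (-3)·β' = -0.1459; -0.1459 ∉ [0.5, 1.5) → out
#4 (-11,-21): internal coord -11 + (-21)·β' = +1.9787; +1.9787 ∉ [0.5, 1.5) → out
#5 (0,-7): internal coord 0 + (-7)·β' = +4.3262; +4.3262 ∉ [0.5, 1.5) → out

2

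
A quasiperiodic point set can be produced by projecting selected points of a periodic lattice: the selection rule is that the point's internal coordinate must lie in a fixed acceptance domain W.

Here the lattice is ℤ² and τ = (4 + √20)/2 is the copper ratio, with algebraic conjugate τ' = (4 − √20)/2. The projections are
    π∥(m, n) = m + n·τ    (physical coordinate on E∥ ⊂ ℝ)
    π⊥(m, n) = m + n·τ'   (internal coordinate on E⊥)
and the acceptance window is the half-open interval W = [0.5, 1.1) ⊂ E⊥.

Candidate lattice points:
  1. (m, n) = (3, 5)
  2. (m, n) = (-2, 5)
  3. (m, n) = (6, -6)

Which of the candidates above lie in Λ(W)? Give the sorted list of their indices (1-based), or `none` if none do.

Compute τ' = (4−√20)/2 = -0.23607, so π⊥(m,n) = m -0.23607·n.
#1 (3,5): internal coord 3 + (5)·τ' = +1.81966; +1.81966 ∉ [0.5, 1.1) → out
#2 (-2,5): internal coord -2 + (5)·τ' = -3.18034; -3.18034 ∉ [0.5, 1.1) → out
#3 (6,-6): internal coord 6 + (-6)·τ' = +7.41641; +7.41641 ∉ [0.5, 1.1) → out

none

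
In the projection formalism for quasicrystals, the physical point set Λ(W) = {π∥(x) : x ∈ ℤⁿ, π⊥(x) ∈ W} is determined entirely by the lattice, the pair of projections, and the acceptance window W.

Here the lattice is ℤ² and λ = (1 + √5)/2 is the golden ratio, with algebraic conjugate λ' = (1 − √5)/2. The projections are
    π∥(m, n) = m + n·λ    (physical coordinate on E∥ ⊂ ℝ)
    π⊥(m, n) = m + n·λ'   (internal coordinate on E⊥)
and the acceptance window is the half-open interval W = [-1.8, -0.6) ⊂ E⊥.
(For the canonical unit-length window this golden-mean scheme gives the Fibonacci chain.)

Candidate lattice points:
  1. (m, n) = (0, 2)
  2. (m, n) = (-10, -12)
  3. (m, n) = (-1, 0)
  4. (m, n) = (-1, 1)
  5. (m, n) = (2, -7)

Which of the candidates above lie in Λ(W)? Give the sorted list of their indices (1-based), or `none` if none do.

1, 3, 4

Compute λ' = (1−√5)/2 = -0.6180, so π⊥(m,n) = m -0.6180·n.
[1] lift (0,2): star map gives -1.2361; window check -1.8 ≤ -1.2361 < -0.6 is true → IN Λ
[2] lift (-10,-12): star map gives -2.5836; window check -1.8 ≤ -2.5836 < -0.6 is false → out
[3] lift (-1,0): star map gives -1.0000; window check -1.8 ≤ -1.0000 < -0.6 is true → IN Λ
[4] lift (-1,1): star map gives -1.6180; window check -1.8 ≤ -1.6180 < -0.6 is true → IN Λ
[5] lift (2,-7): star map gives 6.3262; window check -1.8 ≤ 6.3262 < -0.6 is false → out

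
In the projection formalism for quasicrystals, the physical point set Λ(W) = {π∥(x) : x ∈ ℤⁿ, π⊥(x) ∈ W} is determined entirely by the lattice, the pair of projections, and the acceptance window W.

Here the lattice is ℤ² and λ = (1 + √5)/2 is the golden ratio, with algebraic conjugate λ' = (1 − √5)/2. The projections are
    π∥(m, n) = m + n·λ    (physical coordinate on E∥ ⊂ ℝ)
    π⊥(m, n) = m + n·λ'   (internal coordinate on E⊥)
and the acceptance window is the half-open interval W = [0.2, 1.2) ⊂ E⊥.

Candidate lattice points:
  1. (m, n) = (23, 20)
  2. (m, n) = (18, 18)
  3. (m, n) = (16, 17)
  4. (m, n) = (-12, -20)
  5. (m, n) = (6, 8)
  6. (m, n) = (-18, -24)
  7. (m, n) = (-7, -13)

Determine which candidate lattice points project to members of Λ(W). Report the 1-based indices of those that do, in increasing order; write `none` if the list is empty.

λ' = (1−√5)/2 ≈ -0.618034.
#1 (23,20): internal coord 23 + (20)·λ' = +10.639320; +10.639320 ∉ [0.2, 1.2) → out
#2 (18,18): internal coord 18 + (18)·λ' = +6.875388; +6.875388 ∉ [0.2, 1.2) → out
#3 (16,17): internal coord 16 + (17)·λ' = +5.493422; +5.493422 ∉ [0.2, 1.2) → out
#4 (-12,-20): internal coord -12 + (-20)·λ' = +0.360680; +0.360680 ∈ [0.2, 1.2) → IN Λ
#5 (6,8): internal coord 6 + (8)·λ' = +1.055728; +1.055728 ∈ [0.2, 1.2) → IN Λ
#6 (-18,-24): internal coord -18 + (-24)·λ' = -3.167184; -3.167184 ∉ [0.2, 1.2) → out
#7 (-7,-13): internal coord -7 + (-13)·λ' = +1.034442; +1.034442 ∈ [0.2, 1.2) → IN Λ

4, 5, 7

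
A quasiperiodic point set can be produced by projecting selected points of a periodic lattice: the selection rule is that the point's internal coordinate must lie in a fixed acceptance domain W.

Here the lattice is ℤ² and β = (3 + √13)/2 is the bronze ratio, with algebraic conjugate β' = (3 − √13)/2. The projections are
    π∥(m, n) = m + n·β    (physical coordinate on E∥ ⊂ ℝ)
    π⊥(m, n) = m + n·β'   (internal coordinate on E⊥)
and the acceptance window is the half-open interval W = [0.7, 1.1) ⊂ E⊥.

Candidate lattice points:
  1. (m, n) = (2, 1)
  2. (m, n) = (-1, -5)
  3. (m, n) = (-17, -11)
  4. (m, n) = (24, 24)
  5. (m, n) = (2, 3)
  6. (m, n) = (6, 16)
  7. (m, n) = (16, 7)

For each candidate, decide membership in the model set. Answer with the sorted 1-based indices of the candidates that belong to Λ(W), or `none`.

β' = (3−√13)/2 ≈ -0.302776.
#1 (2,1): internal coord 2 + (1)·β' = +1.697224; +1.697224 ∉ [0.7, 1.1) → out
#2 (-1,-5): internal coord -1 + (-5)·β' = +0.513878; +0.513878 ∉ [0.7, 1.1) → out
#3 (-17,-11): internal coord -17 + (-11)·β' = -13.669468; -13.669468 ∉ [0.7, 1.1) → out
#4 (24,24): internal coord 24 + (24)·β' = +16.733385; +16.733385 ∉ [0.7, 1.1) → out
#5 (2,3): internal coord 2 + (3)·β' = +1.091673; +1.091673 ∈ [0.7, 1.1) → IN Λ
#6 (6,16): internal coord 6 + (16)·β' = +1.155590; +1.155590 ∉ [0.7, 1.1) → out
#7 (16,7): internal coord 16 + (7)·β' = +13.880571; +13.880571 ∉ [0.7, 1.1) → out

5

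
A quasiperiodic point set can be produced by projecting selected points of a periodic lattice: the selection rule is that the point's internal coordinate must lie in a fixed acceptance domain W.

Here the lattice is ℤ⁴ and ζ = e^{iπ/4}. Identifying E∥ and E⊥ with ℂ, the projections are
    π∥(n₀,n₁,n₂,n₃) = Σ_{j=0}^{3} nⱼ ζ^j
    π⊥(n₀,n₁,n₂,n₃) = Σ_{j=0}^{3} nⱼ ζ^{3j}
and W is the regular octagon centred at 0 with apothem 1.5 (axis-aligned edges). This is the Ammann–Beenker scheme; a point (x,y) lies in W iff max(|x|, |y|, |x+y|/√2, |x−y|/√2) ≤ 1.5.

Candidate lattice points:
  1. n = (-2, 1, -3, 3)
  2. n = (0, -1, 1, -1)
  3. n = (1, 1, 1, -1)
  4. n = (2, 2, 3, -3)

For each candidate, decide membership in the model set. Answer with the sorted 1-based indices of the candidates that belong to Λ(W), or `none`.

With ζ = e^{iπ/4} the internal vectors are ζ^0,ζ^3,ζ^6,ζ^9.
#1 (-2, 1, -3, 3): internal (-0.58579, 5.82843); octagon support 5.82843 vs apothem 1.5 → ∉ W
#2 (0, -1, 1, -1): internal (0.00000, -2.41421); octagon support 2.41421 vs apothem 1.5 → ∉ W
#3 (1, 1, 1, -1): internal (-0.41421, -1.00000); octagon support 1.00000 vs apothem 1.5 → ∈ W
#4 (2, 2, 3, -3): internal (-1.53553, -3.70711); octagon support 3.70711 vs apothem 1.5 → ∉ W

3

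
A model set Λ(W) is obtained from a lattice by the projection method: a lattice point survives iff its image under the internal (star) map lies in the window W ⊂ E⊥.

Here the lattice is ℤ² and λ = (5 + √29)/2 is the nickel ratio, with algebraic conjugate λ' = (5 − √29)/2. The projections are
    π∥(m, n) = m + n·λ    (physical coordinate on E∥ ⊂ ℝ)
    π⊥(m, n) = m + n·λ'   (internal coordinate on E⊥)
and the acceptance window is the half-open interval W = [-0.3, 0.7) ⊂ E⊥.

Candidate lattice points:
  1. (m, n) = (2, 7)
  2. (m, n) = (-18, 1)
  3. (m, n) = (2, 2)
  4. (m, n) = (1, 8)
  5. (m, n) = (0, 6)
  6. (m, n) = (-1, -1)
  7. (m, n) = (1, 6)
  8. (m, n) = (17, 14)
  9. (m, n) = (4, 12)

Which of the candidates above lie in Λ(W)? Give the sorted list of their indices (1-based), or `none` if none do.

1, 7

Compute λ' = (5−√29)/2 = -0.19258, so π⊥(m,n) = m -0.19258·n.
[1] lift (2,7): star map gives 0.65192; window check -0.3 ≤ 0.65192 < 0.7 is true → IN Λ
[2] lift (-18,1): star map gives -18.19258; window check -0.3 ≤ -18.19258 < 0.7 is false → out
[3] lift (2,2): star map gives 1.61484; window check -0.3 ≤ 1.61484 < 0.7 is false → out
[4] lift (1,8): star map gives -0.54066; window check -0.3 ≤ -0.54066 < 0.7 is false → out
[5] lift (0,6): star map gives -1.15549; window check -0.3 ≤ -1.15549 < 0.7 is false → out
[6] lift (-1,-1): star map gives -0.80742; window check -0.3 ≤ -0.80742 < 0.7 is false → out
[7] lift (1,6): star map gives -0.15549; window check -0.3 ≤ -0.15549 < 0.7 is true → IN Λ
[8] lift (17,14): star map gives 14.30385; window check -0.3 ≤ 14.30385 < 0.7 is false → out
[9] lift (4,12): star map gives 1.68901; window check -0.3 ≤ 1.68901 < 0.7 is false → out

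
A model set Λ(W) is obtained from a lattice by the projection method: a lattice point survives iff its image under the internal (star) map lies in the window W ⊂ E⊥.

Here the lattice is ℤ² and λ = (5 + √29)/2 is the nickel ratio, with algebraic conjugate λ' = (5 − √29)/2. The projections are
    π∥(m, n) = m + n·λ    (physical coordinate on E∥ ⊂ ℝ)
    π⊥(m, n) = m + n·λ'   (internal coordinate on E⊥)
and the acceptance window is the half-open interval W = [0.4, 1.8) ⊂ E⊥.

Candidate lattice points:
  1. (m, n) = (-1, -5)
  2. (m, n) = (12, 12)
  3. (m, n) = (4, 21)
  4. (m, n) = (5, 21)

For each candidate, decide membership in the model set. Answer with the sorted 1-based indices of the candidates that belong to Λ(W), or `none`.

Compute λ' = (5−√29)/2 = -0.192582, so π⊥(m,n) = m -0.192582·n.
#1 (-1,-5): internal coord -1 + (-5)·λ' = -0.037088; -0.037088 ∉ [0.4, 1.8) → out
#2 (12,12): internal coord 12 + (12)·λ' = +9.689011; +9.689011 ∉ [0.4, 1.8) → out
#3 (4,21): internal coord 4 + (21)·λ' = -0.044230; -0.044230 ∉ [0.4, 1.8) → out
#4 (5,21): internal coord 5 + (21)·λ' = +0.955770; +0.955770 ∈ [0.4, 1.8) → IN Λ

4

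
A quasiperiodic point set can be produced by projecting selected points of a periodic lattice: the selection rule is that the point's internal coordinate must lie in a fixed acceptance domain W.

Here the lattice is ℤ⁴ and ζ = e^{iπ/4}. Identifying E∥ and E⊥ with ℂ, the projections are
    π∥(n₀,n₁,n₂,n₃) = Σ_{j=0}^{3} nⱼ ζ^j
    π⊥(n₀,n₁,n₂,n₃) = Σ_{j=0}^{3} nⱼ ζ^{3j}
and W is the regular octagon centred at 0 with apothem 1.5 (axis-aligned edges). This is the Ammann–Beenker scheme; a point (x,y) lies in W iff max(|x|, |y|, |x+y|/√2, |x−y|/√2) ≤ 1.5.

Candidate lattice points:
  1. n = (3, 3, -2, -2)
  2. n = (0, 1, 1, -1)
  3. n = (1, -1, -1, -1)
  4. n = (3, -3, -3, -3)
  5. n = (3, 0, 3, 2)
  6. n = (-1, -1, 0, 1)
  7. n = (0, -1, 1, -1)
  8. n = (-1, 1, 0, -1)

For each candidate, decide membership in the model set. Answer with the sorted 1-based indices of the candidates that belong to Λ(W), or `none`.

With ζ = e^{iπ/4} the internal vectors are ζ^0,ζ^3,ζ^6,ζ^9.
#1 (3, 3, -2, -2): internal (-0.5355, 2.7071); octagon support 2.7071 vs apothem 1.5 → ∉ W
#2 (0, 1, 1, -1): internal (-1.4142, -1.0000); octagon support 1.7071 vs apothem 1.5 → ∉ W
#3 (1, -1, -1, -1): internal (1.0000, -0.4142); octagon support 1.0000 vs apothem 1.5 → ∈ W
#4 (3, -3, -3, -3): internal (3.0000, -1.2426); octagon support 3.0000 vs apothem 1.5 → ∉ W
#5 (3, 0, 3, 2): internal (4.4142, -1.5858); octagon support 4.4142 vs apothem 1.5 → ∉ W
#6 (-1, -1, 0, 1): internal (0.4142, 0.0000); octagon support 0.4142 vs apothem 1.5 → ∈ W
#7 (0, -1, 1, -1): internal (0.0000, -2.4142); octagon support 2.4142 vs apothem 1.5 → ∉ W
#8 (-1, 1, 0, -1): internal (-2.4142, 0.0000); octagon support 2.4142 vs apothem 1.5 → ∉ W

3, 6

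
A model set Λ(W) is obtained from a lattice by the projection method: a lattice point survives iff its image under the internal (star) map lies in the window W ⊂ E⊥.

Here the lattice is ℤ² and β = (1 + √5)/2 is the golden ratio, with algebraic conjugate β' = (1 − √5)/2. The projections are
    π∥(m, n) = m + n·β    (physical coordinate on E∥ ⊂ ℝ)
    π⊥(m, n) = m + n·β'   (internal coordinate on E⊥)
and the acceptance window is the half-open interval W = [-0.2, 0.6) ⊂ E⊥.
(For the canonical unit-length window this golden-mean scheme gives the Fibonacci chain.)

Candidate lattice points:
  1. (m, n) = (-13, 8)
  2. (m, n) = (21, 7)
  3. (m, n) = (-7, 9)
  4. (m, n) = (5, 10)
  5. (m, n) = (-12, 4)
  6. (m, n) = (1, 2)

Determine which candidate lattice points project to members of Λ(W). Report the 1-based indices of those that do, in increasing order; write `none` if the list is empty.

Numerically β ≈ 1.618034 and β' = −1/β ≈ -0.618034.
[1] lift (-13,8): star map gives -17.944272; window check -0.2 ≤ -17.944272 < 0.6 is false → out
[2] lift (21,7): star map gives 16.673762; window check -0.2 ≤ 16.673762 < 0.6 is false → out
[3] lift (-7,9): star map gives -12.562306; window check -0.2 ≤ -12.562306 < 0.6 is false → out
[4] lift (5,10): star map gives -1.180340; window check -0.2 ≤ -1.180340 < 0.6 is false → out
[5] lift (-12,4): star map gives -14.472136; window check -0.2 ≤ -14.472136 < 0.6 is false → out
[6] lift (1,2): star map gives -0.236068; window check -0.2 ≤ -0.236068 < 0.6 is false → out

none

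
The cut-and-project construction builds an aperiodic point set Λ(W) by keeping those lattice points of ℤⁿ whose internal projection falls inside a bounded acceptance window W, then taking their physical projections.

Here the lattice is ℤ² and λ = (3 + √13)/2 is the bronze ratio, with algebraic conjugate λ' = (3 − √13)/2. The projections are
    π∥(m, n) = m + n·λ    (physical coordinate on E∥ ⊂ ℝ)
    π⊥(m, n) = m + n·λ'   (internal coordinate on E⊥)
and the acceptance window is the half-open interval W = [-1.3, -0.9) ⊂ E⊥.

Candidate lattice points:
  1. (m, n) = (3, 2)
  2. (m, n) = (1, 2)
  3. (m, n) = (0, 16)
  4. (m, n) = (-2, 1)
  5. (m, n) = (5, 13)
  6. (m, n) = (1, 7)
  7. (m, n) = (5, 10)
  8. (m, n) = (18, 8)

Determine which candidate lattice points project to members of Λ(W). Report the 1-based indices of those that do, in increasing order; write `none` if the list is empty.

Numerically λ ≈ 3.302776 and λ' = −1/λ ≈ -0.302776.
candidate 1: (m,n)=(3,2) → π∥ = 3+2·λ ≈ 9.605551, π⊥ = 3+2·λ' ≈ 2.394449 ∉ [-1.3, -0.9) ⇒ out
candidate 2: (m,n)=(1,2) → π∥ = 1+2·λ ≈ 7.605551, π⊥ = 1+2·λ' ≈ 0.394449 ∉ [-1.3, -0.9) ⇒ out
candidate 3: (m,n)=(0,16) → π∥ = 0+16·λ ≈ 52.844410, π⊥ = 0+16·λ' ≈ -4.844410 ∉ [-1.3, -0.9) ⇒ out
candidate 4: (m,n)=(-2,1) → π∥ = -2+1·λ ≈ 1.302776, π⊥ = -2+1·λ' ≈ -2.302776 ∉ [-1.3, -0.9) ⇒ out
candidate 5: (m,n)=(5,13) → π∥ = 5+13·λ ≈ 47.936083, π⊥ = 5+13·λ' ≈ 1.063917 ∉ [-1.3, -0.9) ⇒ out
candidate 6: (m,n)=(1,7) → π∥ = 1+7·λ ≈ 24.119429, π⊥ = 1+7·λ' ≈ -1.119429 ∈ [-1.3, -0.9) ⇒ IN Λ
candidate 7: (m,n)=(5,10) → π∥ = 5+10·λ ≈ 38.027756, π⊥ = 5+10·λ' ≈ 1.972244 ∉ [-1.3, -0.9) ⇒ out
candidate 8: (m,n)=(18,8) → π∥ = 18+8·λ ≈ 44.422205, π⊥ = 18+8·λ' ≈ 15.577795 ∉ [-1.3, -0.9) ⇒ out

6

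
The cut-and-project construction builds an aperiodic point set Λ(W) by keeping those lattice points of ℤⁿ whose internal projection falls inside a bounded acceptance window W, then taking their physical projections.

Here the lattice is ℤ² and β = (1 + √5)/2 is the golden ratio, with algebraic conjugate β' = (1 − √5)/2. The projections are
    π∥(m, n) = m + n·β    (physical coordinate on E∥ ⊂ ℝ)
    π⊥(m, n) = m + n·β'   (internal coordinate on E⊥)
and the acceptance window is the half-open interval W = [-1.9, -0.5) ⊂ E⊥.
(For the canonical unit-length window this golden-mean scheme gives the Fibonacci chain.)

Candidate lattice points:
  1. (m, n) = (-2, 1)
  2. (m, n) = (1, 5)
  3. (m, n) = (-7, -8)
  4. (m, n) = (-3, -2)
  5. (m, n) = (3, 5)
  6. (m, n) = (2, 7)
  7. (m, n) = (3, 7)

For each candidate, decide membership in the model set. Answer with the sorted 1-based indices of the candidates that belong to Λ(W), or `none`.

4, 7

β' = (1−√5)/2 ≈ -0.61803.
candidate 1: (m,n)=(-2,1) → π∥ = -2+1·β ≈ -0.38197, π⊥ = -2+1·β' ≈ -2.61803 ∉ [-1.9, -0.5) ⇒ out
candidate 2: (m,n)=(1,5) → π∥ = 1+5·β ≈ 9.09017, π⊥ = 1+5·β' ≈ -2.09017 ∉ [-1.9, -0.5) ⇒ out
candidate 3: (m,n)=(-7,-8) → π∥ = -7-8·β ≈ -19.94427, π⊥ = -7-8·β' ≈ -2.05573 ∉ [-1.9, -0.5) ⇒ out
candidate 4: (m,n)=(-3,-2) → π∥ = -3-2·β ≈ -6.23607, π⊥ = -3-2·β' ≈ -1.76393 ∈ [-1.9, -0.5) ⇒ IN Λ
candidate 5: (m,n)=(3,5) → π∥ = 3+5·β ≈ 11.09017, π⊥ = 3+5·β' ≈ -0.09017 ∉ [-1.9, -0.5) ⇒ out
candidate 6: (m,n)=(2,7) → π∥ = 2+7·β ≈ 13.32624, π⊥ = 2+7·β' ≈ -2.32624 ∉ [-1.9, -0.5) ⇒ out
candidate 7: (m,n)=(3,7) → π∥ = 3+7·β ≈ 14.32624, π⊥ = 3+7·β' ≈ -1.32624 ∈ [-1.9, -0.5) ⇒ IN Λ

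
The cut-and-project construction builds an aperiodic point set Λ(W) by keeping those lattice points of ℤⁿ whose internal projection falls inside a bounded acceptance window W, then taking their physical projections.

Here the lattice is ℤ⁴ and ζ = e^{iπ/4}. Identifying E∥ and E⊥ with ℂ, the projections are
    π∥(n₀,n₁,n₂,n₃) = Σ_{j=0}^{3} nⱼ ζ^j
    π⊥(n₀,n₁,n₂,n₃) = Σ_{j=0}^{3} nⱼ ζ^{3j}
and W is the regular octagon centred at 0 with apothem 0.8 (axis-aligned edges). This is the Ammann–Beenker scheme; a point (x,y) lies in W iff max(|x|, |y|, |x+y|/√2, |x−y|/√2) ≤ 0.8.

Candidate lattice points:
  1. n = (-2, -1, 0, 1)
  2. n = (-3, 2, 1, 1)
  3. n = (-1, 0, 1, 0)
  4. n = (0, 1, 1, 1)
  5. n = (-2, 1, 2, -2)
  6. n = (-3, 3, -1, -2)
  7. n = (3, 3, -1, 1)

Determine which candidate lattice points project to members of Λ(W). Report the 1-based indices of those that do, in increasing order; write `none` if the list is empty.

π⊥(n) = n₀ + n₁ζ³ + n₂ζ⁶ + n₃ζ⁹ where ζ = e^{iπ/4}.
#1 (-2, -1, 0, 1): internal (-0.5858, 0.0000); octagon support 0.5858 vs apothem 0.8 → ∈ W
#2 (-3, 2, 1, 1): internal (-3.7071, 1.1213); octagon support 3.7071 vs apothem 0.8 → ∉ W
#3 (-1, 0, 1, 0): internal (-1.0000, -1.0000); octagon support 1.4142 vs apothem 0.8 → ∉ W
#4 (0, 1, 1, 1): internal (0.0000, 0.4142); octagon support 0.4142 vs apothem 0.8 → ∈ W
#5 (-2, 1, 2, -2): internal (-4.1213, -2.7071); octagon support 4.8284 vs apothem 0.8 → ∉ W
#6 (-3, 3, -1, -2): internal (-6.5355, 1.7071); octagon support 6.5355 vs apothem 0.8 → ∉ W
#7 (3, 3, -1, 1): internal (1.5858, 3.8284); octagon support 3.8284 vs apothem 0.8 → ∉ W

1, 4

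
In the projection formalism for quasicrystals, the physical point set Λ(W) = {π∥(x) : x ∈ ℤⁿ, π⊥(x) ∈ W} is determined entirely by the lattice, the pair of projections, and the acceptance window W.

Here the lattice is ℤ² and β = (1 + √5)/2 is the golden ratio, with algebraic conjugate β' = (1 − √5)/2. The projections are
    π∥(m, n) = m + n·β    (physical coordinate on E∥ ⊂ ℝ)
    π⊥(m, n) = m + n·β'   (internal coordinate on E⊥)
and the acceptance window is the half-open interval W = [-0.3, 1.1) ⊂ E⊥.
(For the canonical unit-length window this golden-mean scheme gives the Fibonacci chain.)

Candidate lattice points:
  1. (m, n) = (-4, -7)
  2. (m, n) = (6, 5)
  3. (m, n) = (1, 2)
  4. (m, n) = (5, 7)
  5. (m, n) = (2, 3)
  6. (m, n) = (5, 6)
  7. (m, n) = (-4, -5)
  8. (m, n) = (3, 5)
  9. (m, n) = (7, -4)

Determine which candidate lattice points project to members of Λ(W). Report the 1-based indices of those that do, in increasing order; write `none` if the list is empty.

1, 3, 4, 5, 8

β' = (1−√5)/2 ≈ -0.6180.
[1] lift (-4,-7): star map gives 0.3262; window check -0.3 ≤ 0.3262 < 1.1 is true → IN Λ
[2] lift (6,5): star map gives 2.9098; window check -0.3 ≤ 2.9098 < 1.1 is false → out
[3] lift (1,2): star map gives -0.2361; window check -0.3 ≤ -0.2361 < 1.1 is true → IN Λ
[4] lift (5,7): star map gives 0.6738; window check -0.3 ≤ 0.6738 < 1.1 is true → IN Λ
[5] lift (2,3): star map gives 0.1459; window check -0.3 ≤ 0.1459 < 1.1 is true → IN Λ
[6] lift (5,6): star map gives 1.2918; window check -0.3 ≤ 1.2918 < 1.1 is false → out
[7] lift (-4,-5): star map gives -0.9098; window check -0.3 ≤ -0.9098 < 1.1 is false → out
[8] lift (3,5): star map gives -0.0902; window check -0.3 ≤ -0.0902 < 1.1 is true → IN Λ
[9] lift (7,-4): star map gives 9.4721; window check -0.3 ≤ 9.4721 < 1.1 is false → out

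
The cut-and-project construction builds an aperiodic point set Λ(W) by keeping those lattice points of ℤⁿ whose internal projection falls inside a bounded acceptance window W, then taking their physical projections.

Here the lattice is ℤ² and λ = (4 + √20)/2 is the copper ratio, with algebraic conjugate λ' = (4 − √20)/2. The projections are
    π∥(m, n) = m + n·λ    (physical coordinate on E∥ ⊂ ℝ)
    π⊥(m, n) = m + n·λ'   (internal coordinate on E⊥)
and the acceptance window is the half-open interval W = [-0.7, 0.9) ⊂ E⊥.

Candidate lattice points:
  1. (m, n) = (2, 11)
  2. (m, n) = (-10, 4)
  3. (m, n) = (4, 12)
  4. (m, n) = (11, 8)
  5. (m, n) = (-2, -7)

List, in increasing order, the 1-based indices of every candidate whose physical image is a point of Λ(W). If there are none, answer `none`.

Numerically λ ≈ 4.2361 and λ' = −1/λ ≈ -0.2361.
[1] lift (2,11): star map gives -0.5967; window check -0.7 ≤ -0.5967 < 0.9 is true → IN Λ
[2] lift (-10,4): star map gives -10.9443; window check -0.7 ≤ -10.9443 < 0.9 is false → out
[3] lift (4,12): star map gives 1.1672; window check -0.7 ≤ 1.1672 < 0.9 is false → out
[4] lift (11,8): star map gives 9.1115; window check -0.7 ≤ 9.1115 < 0.9 is false → out
[5] lift (-2,-7): star map gives -0.3475; window check -0.7 ≤ -0.3475 < 0.9 is true → IN Λ

1, 5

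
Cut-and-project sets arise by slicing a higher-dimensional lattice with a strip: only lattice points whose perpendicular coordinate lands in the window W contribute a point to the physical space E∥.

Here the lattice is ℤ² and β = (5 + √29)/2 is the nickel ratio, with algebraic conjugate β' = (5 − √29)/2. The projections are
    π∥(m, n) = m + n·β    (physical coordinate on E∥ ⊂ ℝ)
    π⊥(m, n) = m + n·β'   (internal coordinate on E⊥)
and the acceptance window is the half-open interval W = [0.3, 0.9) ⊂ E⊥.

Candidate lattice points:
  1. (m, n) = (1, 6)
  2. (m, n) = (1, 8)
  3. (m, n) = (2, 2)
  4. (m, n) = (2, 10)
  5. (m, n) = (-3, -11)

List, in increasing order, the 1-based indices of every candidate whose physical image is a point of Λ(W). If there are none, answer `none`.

Compute β' = (5−√29)/2 = -0.1926, so π⊥(m,n) = m -0.1926·n.
[1] lift (1,6): star map gives -0.1555; window check 0.3 ≤ -0.1555 < 0.9 is false → out
[2] lift (1,8): star map gives -0.5407; window check 0.3 ≤ -0.5407 < 0.9 is false → out
[3] lift (2,2): star map gives 1.6148; window check 0.3 ≤ 1.6148 < 0.9 is false → out
[4] lift (2,10): star map gives 0.0742; window check 0.3 ≤ 0.0742 < 0.9 is false → out
[5] lift (-3,-11): star map gives -0.8816; window check 0.3 ≤ -0.8816 < 0.9 is false → out

none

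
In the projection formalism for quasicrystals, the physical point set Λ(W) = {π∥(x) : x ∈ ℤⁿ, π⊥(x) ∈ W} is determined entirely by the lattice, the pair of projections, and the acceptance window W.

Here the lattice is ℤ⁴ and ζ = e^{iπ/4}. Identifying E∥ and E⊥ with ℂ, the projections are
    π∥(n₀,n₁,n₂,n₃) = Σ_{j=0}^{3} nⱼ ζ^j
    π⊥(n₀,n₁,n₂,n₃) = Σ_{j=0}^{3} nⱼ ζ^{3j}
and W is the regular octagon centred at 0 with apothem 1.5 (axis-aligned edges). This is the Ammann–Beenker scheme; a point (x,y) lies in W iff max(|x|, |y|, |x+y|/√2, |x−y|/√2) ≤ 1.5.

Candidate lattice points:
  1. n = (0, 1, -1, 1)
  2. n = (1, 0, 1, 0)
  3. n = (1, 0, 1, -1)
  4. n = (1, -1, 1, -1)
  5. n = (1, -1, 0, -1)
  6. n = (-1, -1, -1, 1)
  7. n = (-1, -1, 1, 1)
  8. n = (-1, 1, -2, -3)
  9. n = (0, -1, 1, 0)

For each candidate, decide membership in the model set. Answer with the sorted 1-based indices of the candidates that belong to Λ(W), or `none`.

π⊥(n) = n₀ + n₁ζ³ + n₂ζ⁶ + n₃ζ⁹ where ζ = e^{iπ/4}.
#1 (0, 1, -1, 1): internal (0.0000, 2.4142); octagon support 2.4142 vs apothem 1.5 → ∉ W
#2 (1, 0, 1, 0): internal (1.0000, -1.0000); octagon support 1.4142 vs apothem 1.5 → ∈ W
#3 (1, 0, 1, -1): internal (0.2929, -1.7071); octagon support 1.7071 vs apothem 1.5 → ∉ W
#4 (1, -1, 1, -1): internal (1.0000, -2.4142); octagon support 2.4142 vs apothem 1.5 → ∉ W
#5 (1, -1, 0, -1): internal (1.0000, -1.4142); octagon support 1.7071 vs apothem 1.5 → ∉ W
#6 (-1, -1, -1, 1): internal (0.4142, 1.0000); octagon support 1.0000 vs apothem 1.5 → ∈ W
#7 (-1, -1, 1, 1): internal (0.4142, -1.0000); octagon support 1.0000 vs apothem 1.5 → ∈ W
#8 (-1, 1, -2, -3): internal (-3.8284, 0.5858); octagon support 3.8284 vs apothem 1.5 → ∉ W
#9 (0, -1, 1, 0): internal (0.7071, -1.7071); octagon support 1.7071 vs apothem 1.5 → ∉ W

2, 6, 7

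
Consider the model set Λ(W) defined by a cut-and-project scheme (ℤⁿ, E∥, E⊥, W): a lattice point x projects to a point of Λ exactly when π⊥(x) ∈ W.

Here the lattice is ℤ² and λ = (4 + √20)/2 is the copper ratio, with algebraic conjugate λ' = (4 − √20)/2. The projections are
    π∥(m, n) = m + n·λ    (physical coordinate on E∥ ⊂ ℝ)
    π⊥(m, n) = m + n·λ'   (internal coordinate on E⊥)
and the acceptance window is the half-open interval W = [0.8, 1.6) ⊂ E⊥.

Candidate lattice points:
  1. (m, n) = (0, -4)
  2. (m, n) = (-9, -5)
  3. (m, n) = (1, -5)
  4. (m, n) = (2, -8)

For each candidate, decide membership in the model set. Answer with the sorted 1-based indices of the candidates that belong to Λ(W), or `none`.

Numerically λ ≈ 4.23607 and λ' = −1/λ ≈ -0.23607.
#1 (0,-4): internal coord 0 + (-4)·λ' = +0.94427; +0.94427 ∈ [0.8, 1.6) → IN Λ
#2 (-9,-5): internal coord -9 + (-5)·λ' = -7.81966; -7.81966 ∉ [0.8, 1.6) → out
#3 (1,-5): internal coord 1 + (-5)·λ' = +2.18034; +2.18034 ∉ [0.8, 1.6) → out
#4 (2,-8): internal coord 2 + (-8)·λ' = +3.88854; +3.88854 ∉ [0.8, 1.6) → out

1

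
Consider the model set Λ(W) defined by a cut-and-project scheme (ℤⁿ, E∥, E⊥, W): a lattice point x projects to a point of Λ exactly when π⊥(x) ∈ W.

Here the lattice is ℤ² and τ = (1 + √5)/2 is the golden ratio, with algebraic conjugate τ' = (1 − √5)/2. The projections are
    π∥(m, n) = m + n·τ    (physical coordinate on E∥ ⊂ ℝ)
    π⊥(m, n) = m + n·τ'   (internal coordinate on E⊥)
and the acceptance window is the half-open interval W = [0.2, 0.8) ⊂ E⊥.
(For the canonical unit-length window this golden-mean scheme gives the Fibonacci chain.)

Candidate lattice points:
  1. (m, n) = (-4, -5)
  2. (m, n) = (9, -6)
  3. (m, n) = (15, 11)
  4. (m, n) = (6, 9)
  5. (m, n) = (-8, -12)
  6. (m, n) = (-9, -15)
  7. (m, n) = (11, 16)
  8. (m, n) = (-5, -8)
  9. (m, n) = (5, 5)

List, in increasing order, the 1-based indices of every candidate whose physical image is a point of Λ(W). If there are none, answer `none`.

Numerically τ ≈ 1.618034 and τ' = −1/τ ≈ -0.618034.
#1 (-4,-5): internal coord -4 + (-5)·τ' = -0.909830; -0.909830 ∉ [0.2, 0.8) → out
#2 (9,-6): internal coord 9 + (-6)·τ' = +12.708204; +12.708204 ∉ [0.2, 0.8) → out
#3 (15,11): internal coord 15 + (11)·τ' = +8.201626; +8.201626 ∉ [0.2, 0.8) → out
#4 (6,9): internal coord 6 + (9)·τ' = +0.437694; +0.437694 ∈ [0.2, 0.8) → IN Λ
#5 (-8,-12): internal coord -8 + (-12)·τ' = -0.583592; -0.583592 ∉ [0.2, 0.8) → out
#6 (-9,-15): internal coord -9 + (-15)·τ' = +0.270510; +0.270510 ∈ [0.2, 0.8) → IN Λ
#7 (11,16): internal coord 11 + (16)·τ' = +1.111456; +1.111456 ∉ [0.2, 0.8) → out
#8 (-5,-8): internal coord -5 + (-8)·τ' = -0.055728; -0.055728 ∉ [0.2, 0.8) → out
#9 (5,5): internal coord 5 + (5)·τ' = +1.909830; +1.909830 ∉ [0.2, 0.8) → out

4, 6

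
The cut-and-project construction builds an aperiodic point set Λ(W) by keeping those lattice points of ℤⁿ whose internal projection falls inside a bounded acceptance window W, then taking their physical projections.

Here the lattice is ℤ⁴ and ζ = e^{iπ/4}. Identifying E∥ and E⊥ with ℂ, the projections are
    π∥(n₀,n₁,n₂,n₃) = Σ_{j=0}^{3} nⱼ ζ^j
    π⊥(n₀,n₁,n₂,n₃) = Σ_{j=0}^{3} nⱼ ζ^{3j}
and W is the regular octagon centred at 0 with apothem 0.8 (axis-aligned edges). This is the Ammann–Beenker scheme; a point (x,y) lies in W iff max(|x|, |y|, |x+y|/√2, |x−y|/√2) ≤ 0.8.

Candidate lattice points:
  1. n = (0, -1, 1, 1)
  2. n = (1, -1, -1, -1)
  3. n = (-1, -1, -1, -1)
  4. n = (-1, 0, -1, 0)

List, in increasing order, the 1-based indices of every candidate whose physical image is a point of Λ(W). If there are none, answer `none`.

none

Internal map: ζ^{3j} for j=0..3 gives (1,0), (−√2/2,√2/2), (0,−1), (√2/2,√2/2).
#1 (0, -1, 1, 1): internal (1.41421, -1.00000); octagon support 1.70711 vs apothem 0.8 → ∉ W
#2 (1, -1, -1, -1): internal (1.00000, -0.41421); octagon support 1.00000 vs apothem 0.8 → ∉ W
#3 (-1, -1, -1, -1): internal (-1.00000, -0.41421); octagon support 1.00000 vs apothem 0.8 → ∉ W
#4 (-1, 0, -1, 0): internal (-1.00000, 1.00000); octagon support 1.41421 vs apothem 0.8 → ∉ W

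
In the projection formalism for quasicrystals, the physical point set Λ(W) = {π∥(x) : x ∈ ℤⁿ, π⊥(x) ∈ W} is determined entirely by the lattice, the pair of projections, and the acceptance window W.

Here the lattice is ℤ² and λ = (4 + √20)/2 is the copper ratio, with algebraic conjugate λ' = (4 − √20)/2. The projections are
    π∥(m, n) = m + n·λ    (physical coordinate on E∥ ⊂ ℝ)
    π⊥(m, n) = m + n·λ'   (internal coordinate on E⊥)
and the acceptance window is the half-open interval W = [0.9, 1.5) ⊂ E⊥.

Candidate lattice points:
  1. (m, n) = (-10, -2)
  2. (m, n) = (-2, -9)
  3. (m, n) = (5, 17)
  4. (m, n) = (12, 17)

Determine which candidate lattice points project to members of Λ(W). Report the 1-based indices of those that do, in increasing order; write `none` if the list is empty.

λ' = (4−√20)/2 ≈ -0.236068.
#1 (-10,-2): internal coord -10 + (-2)·λ' = -9.527864; -9.527864 ∉ [0.9, 1.5) → out
#2 (-2,-9): internal coord -2 + (-9)·λ' = +0.124612; +0.124612 ∉ [0.9, 1.5) → out
#3 (5,17): internal coord 5 + (17)·λ' = +0.986844; +0.986844 ∈ [0.9, 1.5) → IN Λ
#4 (12,17): internal coord 12 + (17)·λ' = +7.986844; +7.986844 ∉ [0.9, 1.5) → out

3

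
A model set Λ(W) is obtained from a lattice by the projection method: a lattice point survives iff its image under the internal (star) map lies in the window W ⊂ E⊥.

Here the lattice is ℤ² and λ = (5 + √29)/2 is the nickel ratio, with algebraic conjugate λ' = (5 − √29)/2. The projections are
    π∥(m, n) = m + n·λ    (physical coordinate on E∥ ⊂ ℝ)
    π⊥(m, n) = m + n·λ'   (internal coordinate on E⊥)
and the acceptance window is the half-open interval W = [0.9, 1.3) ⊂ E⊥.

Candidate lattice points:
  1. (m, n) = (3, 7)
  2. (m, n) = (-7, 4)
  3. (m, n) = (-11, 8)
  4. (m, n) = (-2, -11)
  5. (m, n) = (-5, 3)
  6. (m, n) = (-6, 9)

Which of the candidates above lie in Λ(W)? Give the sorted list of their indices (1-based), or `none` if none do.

Compute λ' = (5−√29)/2 = -0.192582, so π⊥(m,n) = m -0.192582·n.
candidate 1: (m,n)=(3,7) → π∥ = 3+7·λ ≈ 39.348077, π⊥ = 3+7·λ' ≈ 1.651923 ∉ [0.9, 1.3) ⇒ out
candidate 2: (m,n)=(-7,4) → π∥ = -7+4·λ ≈ 13.770330, π⊥ = -7+4·λ' ≈ -7.770330 ∉ [0.9, 1.3) ⇒ out
candidate 3: (m,n)=(-11,8) → π∥ = -11+8·λ ≈ 30.540659, π⊥ = -11+8·λ' ≈ -12.540659 ∉ [0.9, 1.3) ⇒ out
candidate 4: (m,n)=(-2,-11) → π∥ = -2-11·λ ≈ -59.118406, π⊥ = -2-11·λ' ≈ 0.118406 ∉ [0.9, 1.3) ⇒ out
candidate 5: (m,n)=(-5,3) → π∥ = -5+3·λ ≈ 10.577747, π⊥ = -5+3·λ' ≈ -5.577747 ∉ [0.9, 1.3) ⇒ out
candidate 6: (m,n)=(-6,9) → π∥ = -6+9·λ ≈ 40.733242, π⊥ = -6+9·λ' ≈ -7.733242 ∉ [0.9, 1.3) ⇒ out

none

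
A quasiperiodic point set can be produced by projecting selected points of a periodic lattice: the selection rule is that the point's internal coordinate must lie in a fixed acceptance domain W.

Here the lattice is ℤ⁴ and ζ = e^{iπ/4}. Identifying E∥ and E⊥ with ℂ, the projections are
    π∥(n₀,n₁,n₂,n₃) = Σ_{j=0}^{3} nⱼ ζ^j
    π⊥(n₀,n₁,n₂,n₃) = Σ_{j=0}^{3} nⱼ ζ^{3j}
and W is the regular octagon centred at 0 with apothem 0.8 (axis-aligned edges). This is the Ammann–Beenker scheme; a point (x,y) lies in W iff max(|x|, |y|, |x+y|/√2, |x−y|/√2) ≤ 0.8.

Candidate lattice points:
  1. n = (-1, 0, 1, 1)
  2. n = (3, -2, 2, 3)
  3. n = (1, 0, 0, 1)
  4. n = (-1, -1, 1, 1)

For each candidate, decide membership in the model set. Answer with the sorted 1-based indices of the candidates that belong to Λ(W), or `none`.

1

With ζ = e^{iπ/4} the internal vectors are ζ^0,ζ^3,ζ^6,ζ^9.
#1 (-1, 0, 1, 1): internal (-0.29289, -0.29289); octagon support 0.41421 vs apothem 0.8 → ∈ W
#2 (3, -2, 2, 3): internal (6.53553, -1.29289); octagon support 6.53553 vs apothem 0.8 → ∉ W
#3 (1, 0, 0, 1): internal (1.70711, 0.70711); octagon support 1.70711 vs apothem 0.8 → ∉ W
#4 (-1, -1, 1, 1): internal (0.41421, -1.00000); octagon support 1.00000 vs apothem 0.8 → ∉ W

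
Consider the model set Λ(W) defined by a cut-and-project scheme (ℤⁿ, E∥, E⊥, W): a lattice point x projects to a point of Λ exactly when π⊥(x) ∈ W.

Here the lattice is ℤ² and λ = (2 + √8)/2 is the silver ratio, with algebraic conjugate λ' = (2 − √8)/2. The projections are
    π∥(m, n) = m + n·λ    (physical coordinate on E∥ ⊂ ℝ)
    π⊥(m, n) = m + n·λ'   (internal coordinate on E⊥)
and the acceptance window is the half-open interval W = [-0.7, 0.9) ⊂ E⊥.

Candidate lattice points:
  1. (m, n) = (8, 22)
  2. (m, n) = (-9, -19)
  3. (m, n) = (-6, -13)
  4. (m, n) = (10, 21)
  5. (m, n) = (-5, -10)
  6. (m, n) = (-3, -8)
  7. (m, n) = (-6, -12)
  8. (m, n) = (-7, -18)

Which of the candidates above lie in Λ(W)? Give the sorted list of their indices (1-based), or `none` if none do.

3, 6, 8

Compute λ' = (2−√8)/2 = -0.41421, so π⊥(m,n) = m -0.41421·n.
[1] lift (8,22): star map gives -1.11270; window check -0.7 ≤ -1.11270 < 0.9 is false → out
[2] lift (-9,-19): star map gives -1.12994; window check -0.7 ≤ -1.12994 < 0.9 is false → out
[3] lift (-6,-13): star map gives -0.61522; window check -0.7 ≤ -0.61522 < 0.9 is true → IN Λ
[4] lift (10,21): star map gives 1.30152; window check -0.7 ≤ 1.30152 < 0.9 is false → out
[5] lift (-5,-10): star map gives -0.85786; window check -0.7 ≤ -0.85786 < 0.9 is false → out
[6] lift (-3,-8): star map gives 0.31371; window check -0.7 ≤ 0.31371 < 0.9 is true → IN Λ
[7] lift (-6,-12): star map gives -1.02944; window check -0.7 ≤ -1.02944 < 0.9 is false → out
[8] lift (-7,-18): star map gives 0.45584; window check -0.7 ≤ 0.45584 < 0.9 is true → IN Λ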